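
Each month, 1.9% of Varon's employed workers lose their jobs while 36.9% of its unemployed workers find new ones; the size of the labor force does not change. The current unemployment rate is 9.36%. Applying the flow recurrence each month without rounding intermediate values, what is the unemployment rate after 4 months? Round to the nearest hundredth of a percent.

With a fixed labor force, u_{t+1} = u_t + s·(1−u_t) − f·u_t = u_t·(1−s−f) + s.
Here 1−s−f = 0.612 and s = 0.019.
u_1 = 0.093600 × 0.612 + 0.019 = 0.076283.
u_2 = 0.076283 × 0.612 + 0.019 = 0.065685.
u_3 = 0.065685 × 0.612 + 0.019 = 0.059199.
u_4 = 0.059199 × 0.612 + 0.019 = 0.055230.

Unemployment rate after four months ≈ 5.52%.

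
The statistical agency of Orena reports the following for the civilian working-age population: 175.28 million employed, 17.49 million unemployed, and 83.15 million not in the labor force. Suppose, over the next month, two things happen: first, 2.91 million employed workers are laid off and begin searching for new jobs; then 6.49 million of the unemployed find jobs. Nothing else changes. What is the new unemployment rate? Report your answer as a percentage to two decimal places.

Initially, labor force = 175.28 + 17.49 = 192.77 million, so u = 17.49/192.77 = 9.07%.
After the first change, employed falls and unemployed rises by 2.91; labor force unchanged → E = 172.37, U = 20.40, labor force = 192.77 million.
After the second change, unemployed falls and employed rises by 6.49; labor force unchanged → E = 178.86, U = 13.91, labor force = 192.77 million.
New unemployment rate = 13.91 / 192.77 = 7.22%.

New unemployment rate ≈ 7.22%.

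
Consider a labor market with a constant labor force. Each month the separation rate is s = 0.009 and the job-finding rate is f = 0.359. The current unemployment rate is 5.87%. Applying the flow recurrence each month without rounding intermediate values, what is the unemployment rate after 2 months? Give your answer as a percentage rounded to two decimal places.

With a fixed labor force, u_{t+1} = u_t + s·(1−u_t) − f·u_t = u_t·(1−s−f) + s.
Here 1−s−f = 0.632 and s = 0.009.
u_1 = 0.058700 × 0.632 + 0.009 = 0.046098.
u_2 = 0.046098 × 0.632 + 0.009 = 0.038134.

Unemployment rate after two months ≈ 3.81%.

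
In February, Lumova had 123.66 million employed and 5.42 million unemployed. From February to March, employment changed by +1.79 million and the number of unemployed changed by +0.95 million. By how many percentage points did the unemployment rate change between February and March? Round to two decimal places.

The unemployment rate changed by +0.63 percentage points.

February: labor force = 123.66 + 5.42 = 129.08; u = 5.42/129.08 = 4.20%.
March: labor force = 125.45 + 6.37 = 131.82; u = 6.37/131.82 = 4.83%.
Change = 4.83% − 4.20% = +0.63 pp.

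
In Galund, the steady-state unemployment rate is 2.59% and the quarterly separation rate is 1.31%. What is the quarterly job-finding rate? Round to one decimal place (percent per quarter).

Job-finding rate ≈ 49.3% per quarter.

From u* = s/(s+f): f = s·(1−u)/u.
f = 1.31 × (1 − 0.0259) / 0.0259 = 1.2761 / 0.0259 ≈ 49.3% per quarter.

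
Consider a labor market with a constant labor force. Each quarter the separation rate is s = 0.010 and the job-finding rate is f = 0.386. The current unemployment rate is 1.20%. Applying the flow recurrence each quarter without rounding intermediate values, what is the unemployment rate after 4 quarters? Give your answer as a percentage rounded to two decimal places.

With a fixed labor force, u_{t+1} = u_t + s·(1−u_t) − f·u_t = u_t·(1−s−f) + s.
Here 1−s−f = 0.604 and s = 0.010.
u_1 = 0.012000 × 0.604 + 0.010 = 0.017248.
u_2 = 0.017248 × 0.604 + 0.010 = 0.020418.
u_3 = 0.020418 × 0.604 + 0.010 = 0.022332.
u_4 = 0.022332 × 0.604 + 0.010 = 0.023489.

Unemployment rate after four quarters ≈ 2.35%.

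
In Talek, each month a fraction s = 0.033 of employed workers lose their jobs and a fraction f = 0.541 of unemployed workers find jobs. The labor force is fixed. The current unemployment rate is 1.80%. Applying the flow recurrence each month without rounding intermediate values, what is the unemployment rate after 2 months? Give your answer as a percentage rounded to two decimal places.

With a fixed labor force, u_{t+1} = u_t + s·(1−u_t) − f·u_t = u_t·(1−s−f) + s.
Here 1−s−f = 0.426 and s = 0.033.
u_1 = 0.018000 × 0.426 + 0.033 = 0.040668.
u_2 = 0.040668 × 0.426 + 0.033 = 0.050325.

Unemployment rate after two months ≈ 5.03%.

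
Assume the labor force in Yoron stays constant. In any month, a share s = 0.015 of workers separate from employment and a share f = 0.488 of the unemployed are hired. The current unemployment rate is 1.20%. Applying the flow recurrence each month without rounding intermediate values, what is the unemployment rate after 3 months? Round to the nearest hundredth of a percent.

With a fixed labor force, u_{t+1} = u_t + s·(1−u_t) − f·u_t = u_t·(1−s−f) + s.
Here 1−s−f = 0.497 and s = 0.015.
u_1 = 0.012000 × 0.497 + 0.015 = 0.020964.
u_2 = 0.020964 × 0.497 + 0.015 = 0.025419.
u_3 = 0.025419 × 0.497 + 0.015 = 0.027633.

Unemployment rate after three months ≈ 2.76%.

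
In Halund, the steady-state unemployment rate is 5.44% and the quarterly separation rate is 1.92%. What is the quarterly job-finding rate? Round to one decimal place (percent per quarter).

From u* = s/(s+f): f = s·(1−u)/u.
f = 1.92 × (1 − 0.0544) / 0.0544 = 1.8156 / 0.0544 ≈ 33.4% per quarter.

Job-finding rate ≈ 33.4% per quarter.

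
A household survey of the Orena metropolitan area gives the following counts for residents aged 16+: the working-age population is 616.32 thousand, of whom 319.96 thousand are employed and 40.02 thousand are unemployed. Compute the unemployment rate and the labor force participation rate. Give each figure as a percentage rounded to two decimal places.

Unemployment rate ≈ 11.12%; labor force participation rate ≈ 58.41%.

Labor force = employed + unemployed = 319.96 + 40.02 = 359.98 thousand.
Unemployment rate = 40.02 / 359.98 = 11.12%.
Labor force participation rate = 359.98 / 616.32 = 58.41%.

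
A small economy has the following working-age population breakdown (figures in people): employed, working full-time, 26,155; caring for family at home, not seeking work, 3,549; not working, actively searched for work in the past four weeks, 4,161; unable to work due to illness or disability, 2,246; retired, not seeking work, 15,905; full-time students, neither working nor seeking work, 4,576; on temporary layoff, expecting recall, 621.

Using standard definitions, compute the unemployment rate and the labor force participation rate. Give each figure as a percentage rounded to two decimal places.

Employed = 26,155.
Unemployed = 4,161 + 621 = 4,782 (jobless and actively searching, or on temporary layoff).
Labor force = 26,155 + 4,782 = 30,937.
Not in labor force = 3,549 + 2,246 + 15,905 + 4,576 = 26,276 (those not working and not actively searching are outside the labor force).
Civilian working-age population = 30,937 + 26,276 = 57,213.
Unemployment rate = 4,782 / 30,937 = 15.46%.
Labor force participation rate = 30,937 / 57,213 = 54.07%.

Unemployment rate ≈ 15.46%; labor force participation rate ≈ 54.07%.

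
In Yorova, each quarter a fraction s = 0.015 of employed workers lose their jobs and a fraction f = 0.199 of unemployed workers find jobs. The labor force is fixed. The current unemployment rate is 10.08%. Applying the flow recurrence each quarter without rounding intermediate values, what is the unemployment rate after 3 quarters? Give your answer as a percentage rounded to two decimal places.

With a fixed labor force, u_{t+1} = u_t + s·(1−u_t) − f·u_t = u_t·(1−s−f) + s.
Here 1−s−f = 0.786 and s = 0.015.
u_1 = 0.100800 × 0.786 + 0.015 = 0.094229.
u_2 = 0.094229 × 0.786 + 0.015 = 0.089064.
u_3 = 0.089064 × 0.786 + 0.015 = 0.085004.

Unemployment rate after three quarters ≈ 8.50%.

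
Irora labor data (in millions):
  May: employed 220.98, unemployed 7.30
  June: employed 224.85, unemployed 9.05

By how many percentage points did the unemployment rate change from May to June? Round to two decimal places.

May: labor force = 220.98 + 7.30 = 228.28; u = 7.30/228.28 = 3.20%.
June: labor force = 224.85 + 9.05 = 233.90; u = 9.05/233.90 = 3.87%.
Change = 3.87% − 3.20% = +0.67 pp.

The unemployment rate changed by +0.67 percentage points.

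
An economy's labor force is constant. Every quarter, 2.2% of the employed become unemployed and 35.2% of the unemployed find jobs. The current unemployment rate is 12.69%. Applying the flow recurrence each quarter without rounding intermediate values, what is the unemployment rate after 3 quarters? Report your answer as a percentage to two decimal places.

Unemployment rate after three quarters ≈ 7.55%.

With a fixed labor force, u_{t+1} = u_t + s·(1−u_t) − f·u_t = u_t·(1−s−f) + s.
Here 1−s−f = 0.626 and s = 0.022.
u_1 = 0.126900 × 0.626 + 0.022 = 0.101439.
u_2 = 0.101439 × 0.626 + 0.022 = 0.085501.
u_3 = 0.085501 × 0.626 + 0.022 = 0.075524.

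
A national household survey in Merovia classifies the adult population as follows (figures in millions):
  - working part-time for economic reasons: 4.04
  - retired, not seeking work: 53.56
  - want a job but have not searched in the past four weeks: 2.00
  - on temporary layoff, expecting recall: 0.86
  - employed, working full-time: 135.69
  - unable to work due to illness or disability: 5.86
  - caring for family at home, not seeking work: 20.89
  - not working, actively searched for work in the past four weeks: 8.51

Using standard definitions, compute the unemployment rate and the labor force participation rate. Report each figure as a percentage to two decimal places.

Employed = 4.04 + 135.69 = 139.73 million (anyone who worked, including part-time for economic reasons, counts as employed).
Unemployed = 0.86 + 8.51 = 9.37 million (jobless and actively searching, or on temporary layoff).
Labor force = 139.73 + 9.37 = 149.10 million.
Not in labor force = 53.56 + 2.00 + 5.86 + 20.89 = 82.31 million (those not working and not actively searching are outside the labor force — including those who want a job but have given up searching).
Civilian working-age population = 149.10 + 82.31 = 231.41 million.
Unemployment rate = 9.37 / 149.10 = 6.28%.
Labor force participation rate = 149.10 / 231.41 = 64.43%.

Unemployment rate ≈ 6.28%; labor force participation rate ≈ 64.43%.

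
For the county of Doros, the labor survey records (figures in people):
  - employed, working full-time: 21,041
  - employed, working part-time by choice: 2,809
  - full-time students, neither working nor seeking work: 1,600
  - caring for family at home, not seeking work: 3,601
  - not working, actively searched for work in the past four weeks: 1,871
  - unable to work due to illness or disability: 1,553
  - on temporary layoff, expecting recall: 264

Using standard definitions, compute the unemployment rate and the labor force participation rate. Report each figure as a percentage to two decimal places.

Employed = 21,041 + 2,809 = 23,850.
Unemployed = 1,871 + 264 = 2,135 (jobless and actively searching, or on temporary layoff).
Labor force = 23,850 + 2,135 = 25,985.
Not in labor force = 1,600 + 3,601 + 1,553 = 6,754 (those not working and not actively searching are outside the labor force).
Civilian working-age population = 25,985 + 6,754 = 32,739.
Unemployment rate = 2,135 / 25,985 = 8.22%.
Labor force participation rate = 25,985 / 32,739 = 79.37%.

Unemployment rate ≈ 8.22%; labor force participation rate ≈ 79.37%.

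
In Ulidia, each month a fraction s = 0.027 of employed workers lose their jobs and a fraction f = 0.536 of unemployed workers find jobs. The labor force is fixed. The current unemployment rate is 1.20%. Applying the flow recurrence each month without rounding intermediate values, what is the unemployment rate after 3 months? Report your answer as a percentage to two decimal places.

With a fixed labor force, u_{t+1} = u_t + s·(1−u_t) − f·u_t = u_t·(1−s−f) + s.
Here 1−s−f = 0.437 and s = 0.027.
u_1 = 0.012000 × 0.437 + 0.027 = 0.032244.
u_2 = 0.032244 × 0.437 + 0.027 = 0.041091.
u_3 = 0.041091 × 0.437 + 0.027 = 0.044957.

Unemployment rate after three months ≈ 4.50%.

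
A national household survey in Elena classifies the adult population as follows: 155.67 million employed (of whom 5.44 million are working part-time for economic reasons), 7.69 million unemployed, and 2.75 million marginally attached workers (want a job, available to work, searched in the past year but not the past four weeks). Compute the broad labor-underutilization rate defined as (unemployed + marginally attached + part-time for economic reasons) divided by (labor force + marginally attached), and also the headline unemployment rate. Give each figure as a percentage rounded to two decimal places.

Labor force = 155.67 + 7.69 = 163.36 million.
Numerator = 7.69 + 2.75 + 5.44 = 15.88 million.
Denominator = 163.36 + 2.75 = 166.11 million.
Broad rate = 15.88 / 166.11 = 9.56%.
Headline unemployment rate = 7.69 / 163.36 = 4.71%.

Broad underutilization rate ≈ 9.56%; headline unemployment rate ≈ 4.71%.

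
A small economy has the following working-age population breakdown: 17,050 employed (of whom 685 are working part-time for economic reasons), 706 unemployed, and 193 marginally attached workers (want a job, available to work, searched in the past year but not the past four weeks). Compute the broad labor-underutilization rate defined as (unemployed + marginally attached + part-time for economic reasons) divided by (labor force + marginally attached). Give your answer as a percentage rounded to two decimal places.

Labor force = 17,050 + 706 = 17,756.
Numerator = 706 + 193 + 685 = 1,584.
Denominator = 17,756 + 193 = 17,949.
Broad rate = 1,584 / 17,949 = 8.83%.

Broad underutilization rate ≈ 8.83%.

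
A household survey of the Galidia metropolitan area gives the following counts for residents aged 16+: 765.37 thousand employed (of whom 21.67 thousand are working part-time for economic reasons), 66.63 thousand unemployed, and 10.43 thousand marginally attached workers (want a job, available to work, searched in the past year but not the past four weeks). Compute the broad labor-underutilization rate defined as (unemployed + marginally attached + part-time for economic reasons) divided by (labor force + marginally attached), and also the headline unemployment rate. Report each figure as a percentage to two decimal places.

Broad underutilization rate ≈ 11.72%; headline unemployment rate ≈ 8.01%.

Labor force = 765.37 + 66.63 = 832.00 thousand.
Numerator = 66.63 + 10.43 + 21.67 = 98.73 thousand.
Denominator = 832.00 + 10.43 = 842.43 thousand.
Broad rate = 98.73 / 842.43 = 11.72%.
Headline unemployment rate = 66.63 / 832.00 = 8.01%.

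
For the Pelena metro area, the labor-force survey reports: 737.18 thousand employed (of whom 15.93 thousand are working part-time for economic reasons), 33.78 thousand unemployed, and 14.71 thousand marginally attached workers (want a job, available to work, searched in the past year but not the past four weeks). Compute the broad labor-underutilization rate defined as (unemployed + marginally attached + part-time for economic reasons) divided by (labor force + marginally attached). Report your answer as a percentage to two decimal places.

Broad underutilization rate ≈ 8.20%.

Labor force = 737.18 + 33.78 = 770.96 thousand.
Numerator = 33.78 + 14.71 + 15.93 = 64.42 thousand.
Denominator = 770.96 + 14.71 = 785.67 thousand.
Broad rate = 64.42 / 785.67 = 8.20%.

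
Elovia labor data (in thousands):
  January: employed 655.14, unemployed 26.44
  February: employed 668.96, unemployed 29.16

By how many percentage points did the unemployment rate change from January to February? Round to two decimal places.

January: labor force = 655.14 + 26.44 = 681.58; u = 26.44/681.58 = 3.88%.
February: labor force = 668.96 + 29.16 = 698.12; u = 29.16/698.12 = 4.18%.
Change = 4.18% − 3.88% = +0.30 pp.

The unemployment rate changed by +0.30 percentage points.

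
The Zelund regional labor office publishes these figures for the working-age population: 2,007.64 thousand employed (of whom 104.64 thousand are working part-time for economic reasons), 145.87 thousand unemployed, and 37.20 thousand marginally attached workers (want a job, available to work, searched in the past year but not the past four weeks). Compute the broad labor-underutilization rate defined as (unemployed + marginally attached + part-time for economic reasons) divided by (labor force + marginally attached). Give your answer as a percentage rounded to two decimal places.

Broad underutilization rate ≈ 13.13%.

Labor force = 2,007.64 + 145.87 = 2,153.51 thousand.
Numerator = 145.87 + 37.20 + 104.64 = 287.71 thousand.
Denominator = 2,153.51 + 37.20 = 2,190.71 thousand.
Broad rate = 287.71 / 2,190.71 = 13.13%.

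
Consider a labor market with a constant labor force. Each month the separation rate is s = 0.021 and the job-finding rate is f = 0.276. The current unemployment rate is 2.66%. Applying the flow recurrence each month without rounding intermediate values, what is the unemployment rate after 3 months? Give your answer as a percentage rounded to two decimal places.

Unemployment rate after three months ≈ 5.54%.

With a fixed labor force, u_{t+1} = u_t + s·(1−u_t) − f·u_t = u_t·(1−s−f) + s.
Here 1−s−f = 0.703 and s = 0.021.
u_1 = 0.026600 × 0.703 + 0.021 = 0.039700.
u_2 = 0.039700 × 0.703 + 0.021 = 0.048909.
u_3 = 0.048909 × 0.703 + 0.021 = 0.055383.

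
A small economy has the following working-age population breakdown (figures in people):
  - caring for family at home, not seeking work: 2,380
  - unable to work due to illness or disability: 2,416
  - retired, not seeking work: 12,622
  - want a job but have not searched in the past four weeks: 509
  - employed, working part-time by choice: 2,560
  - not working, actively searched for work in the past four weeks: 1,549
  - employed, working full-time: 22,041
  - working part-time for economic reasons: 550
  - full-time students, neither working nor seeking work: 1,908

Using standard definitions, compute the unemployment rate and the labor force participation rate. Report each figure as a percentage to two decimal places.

Unemployment rate ≈ 5.80%; labor force participation rate ≈ 57.38%.

Employed = 2,560 + 22,041 + 550 = 25,151 (anyone who worked, including part-time for economic reasons, counts as employed).
Unemployed = 1,549.
Labor force = 25,151 + 1,549 = 26,700.
Not in labor force = 2,380 + 2,416 + 12,622 + 509 + 1,908 = 19,835 (those not working and not actively searching are outside the labor force — including those who want a job but have given up searching).
Civilian working-age population = 26,700 + 19,835 = 46,535.
Unemployment rate = 1,549 / 26,700 = 5.80%.
Labor force participation rate = 26,700 / 46,535 = 57.38%.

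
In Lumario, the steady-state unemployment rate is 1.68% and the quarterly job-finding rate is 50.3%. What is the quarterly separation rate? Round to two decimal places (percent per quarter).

Separation rate ≈ 0.86% per quarter.

From u* = s/(s+f): s = u·f/(1−u).
s = 0.0168 × 50.3 / (1 − 0.0168) = 0.8450 / 0.9832 ≈ 0.86% per quarter.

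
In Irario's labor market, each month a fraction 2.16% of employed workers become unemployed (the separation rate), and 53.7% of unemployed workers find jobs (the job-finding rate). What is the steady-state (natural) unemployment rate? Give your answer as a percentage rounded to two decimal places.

Steady-state unemployment rate ≈ 3.87%.

At steady state the flows balance: s·E = f·U, so U/(E+U) = s/(s+f).
u* = 2.16 / (2.16 + 53.7) = 2.16 / 55.86 = 3.87%.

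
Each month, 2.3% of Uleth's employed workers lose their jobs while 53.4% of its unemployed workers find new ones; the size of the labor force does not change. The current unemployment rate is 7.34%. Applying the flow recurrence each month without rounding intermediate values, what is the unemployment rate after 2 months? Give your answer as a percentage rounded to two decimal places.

With a fixed labor force, u_{t+1} = u_t + s·(1−u_t) − f·u_t = u_t·(1−s−f) + s.
Here 1−s−f = 0.443 and s = 0.023.
u_1 = 0.073400 × 0.443 + 0.023 = 0.055516.
u_2 = 0.055516 × 0.443 + 0.023 = 0.047594.

Unemployment rate after two months ≈ 4.76%.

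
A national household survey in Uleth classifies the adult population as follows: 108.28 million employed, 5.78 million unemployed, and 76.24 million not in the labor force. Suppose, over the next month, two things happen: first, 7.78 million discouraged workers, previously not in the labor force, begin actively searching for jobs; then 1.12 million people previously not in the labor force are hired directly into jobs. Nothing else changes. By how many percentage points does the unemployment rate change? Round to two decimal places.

Initially, labor force = 108.28 + 5.78 = 114.06 million, so u = 5.78/114.06 = 5.07%.
After the first change, unemployed and labor force both rise by 7.78 → E = 108.28, U = 13.56, labor force = 121.84 million.
After the second change, employed and labor force both rise by 1.12; unemployed unchanged → E = 109.40, U = 13.56, labor force = 122.96 million.
New unemployment rate = 13.56 / 122.96 = 11.03%.
Change = 11.03% − 5.07% = +5.96 percentage points.

The unemployment rate changes by +5.96 percentage points.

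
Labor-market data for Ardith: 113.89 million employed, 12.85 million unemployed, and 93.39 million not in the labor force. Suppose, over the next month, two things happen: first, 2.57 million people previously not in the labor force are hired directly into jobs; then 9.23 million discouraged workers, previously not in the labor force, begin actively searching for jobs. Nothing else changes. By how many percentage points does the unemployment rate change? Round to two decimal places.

The unemployment rate changes by +5.80 percentage points.

Initially, labor force = 113.89 + 12.85 = 126.74 million, so u = 12.85/126.74 = 10.14%.
After the first change, employed and labor force both rise by 2.57; unemployed unchanged → E = 116.46, U = 12.85, labor force = 129.31 million.
After the second change, unemployed and labor force both rise by 9.23 → E = 116.46, U = 22.08, labor force = 138.54 million.
New unemployment rate = 22.08 / 138.54 = 15.94%.
Change = 15.94% − 10.14% = +5.80 percentage points.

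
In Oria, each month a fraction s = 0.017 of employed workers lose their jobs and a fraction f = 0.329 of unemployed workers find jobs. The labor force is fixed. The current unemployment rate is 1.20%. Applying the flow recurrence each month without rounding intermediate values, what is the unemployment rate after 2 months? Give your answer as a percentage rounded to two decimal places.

Unemployment rate after two months ≈ 3.33%.

With a fixed labor force, u_{t+1} = u_t + s·(1−u_t) − f·u_t = u_t·(1−s−f) + s.
Here 1−s−f = 0.654 and s = 0.017.
u_1 = 0.012000 × 0.654 + 0.017 = 0.024848.
u_2 = 0.024848 × 0.654 + 0.017 = 0.033251.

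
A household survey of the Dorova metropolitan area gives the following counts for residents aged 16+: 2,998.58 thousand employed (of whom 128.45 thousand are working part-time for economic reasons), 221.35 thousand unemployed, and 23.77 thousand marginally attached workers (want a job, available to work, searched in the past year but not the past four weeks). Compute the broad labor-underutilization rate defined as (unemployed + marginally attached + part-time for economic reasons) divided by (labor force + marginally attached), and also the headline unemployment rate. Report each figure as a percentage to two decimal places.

Labor force = 2,998.58 + 221.35 = 3,219.93 thousand.
Numerator = 221.35 + 23.77 + 128.45 = 373.57 thousand.
Denominator = 3,219.93 + 23.77 = 3,243.70 thousand.
Broad rate = 373.57 / 3,243.70 = 11.52%.
Headline unemployment rate = 221.35 / 3,219.93 = 6.87%.

Broad underutilization rate ≈ 11.52%; headline unemployment rate ≈ 6.87%.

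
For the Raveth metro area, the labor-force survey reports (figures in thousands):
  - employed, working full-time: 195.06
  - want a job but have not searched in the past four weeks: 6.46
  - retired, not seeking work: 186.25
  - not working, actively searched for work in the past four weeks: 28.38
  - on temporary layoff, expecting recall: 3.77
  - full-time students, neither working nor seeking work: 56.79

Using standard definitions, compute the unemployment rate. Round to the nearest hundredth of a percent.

Employed = 195.06 thousand.
Unemployed = 28.38 + 3.77 = 32.15 thousand (jobless and actively searching, or on temporary layoff).
Labor force = 195.06 + 32.15 = 227.21 thousand.
Unemployment rate = 32.15 / 227.21 = 14.15%.

Unemployment rate ≈ 14.15%.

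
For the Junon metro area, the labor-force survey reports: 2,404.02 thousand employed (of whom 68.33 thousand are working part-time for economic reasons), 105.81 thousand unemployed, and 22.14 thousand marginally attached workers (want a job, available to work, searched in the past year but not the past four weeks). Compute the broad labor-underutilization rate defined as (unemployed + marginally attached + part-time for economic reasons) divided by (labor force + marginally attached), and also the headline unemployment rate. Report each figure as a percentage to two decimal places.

Broad underutilization rate ≈ 7.75%; headline unemployment rate ≈ 4.22%.

Labor force = 2,404.02 + 105.81 = 2,509.83 thousand.
Numerator = 105.81 + 22.14 + 68.33 = 196.28 thousand.
Denominator = 2,509.83 + 22.14 = 2,531.97 thousand.
Broad rate = 196.28 / 2,531.97 = 7.75%.
Headline unemployment rate = 105.81 / 2,509.83 = 4.22%.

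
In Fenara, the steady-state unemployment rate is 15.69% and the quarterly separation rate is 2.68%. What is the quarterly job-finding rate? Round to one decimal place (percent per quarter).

Job-finding rate ≈ 14.4% per quarter.

From u* = s/(s+f): f = s·(1−u)/u.
f = 2.68 × (1 − 0.1569) / 0.1569 = 2.2595 / 0.1569 ≈ 14.4% per quarter.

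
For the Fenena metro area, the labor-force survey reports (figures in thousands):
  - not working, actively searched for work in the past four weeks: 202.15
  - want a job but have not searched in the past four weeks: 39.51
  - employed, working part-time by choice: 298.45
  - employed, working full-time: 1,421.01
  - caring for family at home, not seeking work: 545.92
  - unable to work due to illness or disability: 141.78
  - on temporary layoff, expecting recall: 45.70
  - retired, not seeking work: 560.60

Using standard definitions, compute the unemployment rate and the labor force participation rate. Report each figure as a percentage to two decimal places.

Employed = 298.45 + 1,421.01 = 1,719.46 thousand.
Unemployed = 202.15 + 45.70 = 247.85 thousand (jobless and actively searching, or on temporary layoff).
Labor force = 1,719.46 + 247.85 = 1,967.31 thousand.
Not in labor force = 39.51 + 545.92 + 141.78 + 560.60 = 1,287.81 thousand (those not working and not actively searching are outside the labor force — including those who want a job but have given up searching).
Civilian working-age population = 1,967.31 + 1,287.81 = 3,255.12 thousand.
Unemployment rate = 247.85 / 1,967.31 = 12.60%.
Labor force participation rate = 1,967.31 / 3,255.12 = 60.44%.

Unemployment rate ≈ 12.60%; labor force participation rate ≈ 60.44%.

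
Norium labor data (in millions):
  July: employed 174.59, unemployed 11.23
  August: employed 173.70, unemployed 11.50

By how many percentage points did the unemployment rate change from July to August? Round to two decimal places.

July: labor force = 174.59 + 11.23 = 185.82; u = 11.23/185.82 = 6.04%.
August: labor force = 173.70 + 11.50 = 185.20; u = 11.50/185.20 = 6.21%.
Change = 6.21% − 6.04% = +0.17 pp.

The unemployment rate changed by +0.17 percentage points.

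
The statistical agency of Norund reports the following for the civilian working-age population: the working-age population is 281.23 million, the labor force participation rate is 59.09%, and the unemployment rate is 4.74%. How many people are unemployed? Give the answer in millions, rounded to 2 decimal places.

About 7.88 million are unemployed.

Labor force = 0.5909 × 281.23 = 166.18 million.
Unemployed = 0.0474 × 166.18 ≈ 7.88 million.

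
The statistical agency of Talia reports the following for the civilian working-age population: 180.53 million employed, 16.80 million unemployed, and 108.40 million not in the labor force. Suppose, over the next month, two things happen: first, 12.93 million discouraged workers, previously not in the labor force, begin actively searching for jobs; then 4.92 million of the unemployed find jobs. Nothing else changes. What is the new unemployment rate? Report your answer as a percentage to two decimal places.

Initially, labor force = 180.53 + 16.80 = 197.33 million, so u = 16.80/197.33 = 8.51%.
After the first change, unemployed and labor force both rise by 12.93 → E = 180.53, U = 29.73, labor force = 210.26 million.
After the second change, unemployed falls and employed rises by 4.92; labor force unchanged → E = 185.45, U = 24.81, labor force = 210.26 million.
New unemployment rate = 24.81 / 210.26 = 11.80%.

New unemployment rate ≈ 11.80%.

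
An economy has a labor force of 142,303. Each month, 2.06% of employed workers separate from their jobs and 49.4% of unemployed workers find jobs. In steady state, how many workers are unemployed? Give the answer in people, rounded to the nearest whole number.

About 5,697 are unemployed in steady state.

Steady-state unemployment rate u* = s/(s+f) = 2.06/(2.06+49.4) = 0.040031.
Unemployed = u* × labor force = 0.040031 × 142,303 ≈ 5,697.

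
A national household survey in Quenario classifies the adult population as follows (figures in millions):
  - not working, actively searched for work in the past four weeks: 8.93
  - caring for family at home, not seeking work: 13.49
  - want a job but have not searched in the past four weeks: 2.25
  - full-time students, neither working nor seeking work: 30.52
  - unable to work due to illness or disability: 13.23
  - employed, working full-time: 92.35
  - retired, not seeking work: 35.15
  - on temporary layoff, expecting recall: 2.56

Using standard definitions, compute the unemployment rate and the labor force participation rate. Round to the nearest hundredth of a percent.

Employed = 92.35 million.
Unemployed = 8.93 + 2.56 = 11.49 million (jobless and actively searching, or on temporary layoff).
Labor force = 92.35 + 11.49 = 103.84 million.
Not in labor force = 13.49 + 2.25 + 30.52 + 13.23 + 35.15 = 94.64 million (those not working and not actively searching are outside the labor force — including those who want a job but have given up searching).
Civilian working-age population = 103.84 + 94.64 = 198.48 million.
Unemployment rate = 11.49 / 103.84 = 11.07%.
Labor force participation rate = 103.84 / 198.48 = 52.32%.

Unemployment rate ≈ 11.07%; labor force participation rate ≈ 52.32%.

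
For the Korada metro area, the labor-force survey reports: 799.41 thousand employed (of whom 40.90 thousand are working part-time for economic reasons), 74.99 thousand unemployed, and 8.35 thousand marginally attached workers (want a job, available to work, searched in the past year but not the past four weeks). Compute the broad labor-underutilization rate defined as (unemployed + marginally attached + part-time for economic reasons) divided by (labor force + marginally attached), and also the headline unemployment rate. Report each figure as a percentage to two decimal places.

Broad underutilization rate ≈ 14.07%; headline unemployment rate ≈ 8.58%.

Labor force = 799.41 + 74.99 = 874.40 thousand.
Numerator = 74.99 + 8.35 + 40.90 = 124.24 thousand.
Denominator = 874.40 + 8.35 = 882.75 thousand.
Broad rate = 124.24 / 882.75 = 14.07%.
Headline unemployment rate = 74.99 / 874.40 = 8.58%.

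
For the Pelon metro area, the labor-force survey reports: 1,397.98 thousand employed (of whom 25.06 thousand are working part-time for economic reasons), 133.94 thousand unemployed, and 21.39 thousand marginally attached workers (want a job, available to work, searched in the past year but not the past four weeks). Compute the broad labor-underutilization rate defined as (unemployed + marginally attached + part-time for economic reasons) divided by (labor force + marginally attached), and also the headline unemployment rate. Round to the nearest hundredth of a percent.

Broad underutilization rate ≈ 11.61%; headline unemployment rate ≈ 8.74%.

Labor force = 1,397.98 + 133.94 = 1,531.92 thousand.
Numerator = 133.94 + 21.39 + 25.06 = 180.39 thousand.
Denominator = 1,531.92 + 21.39 = 1,553.31 thousand.
Broad rate = 180.39 / 1,553.31 = 11.61%.
Headline unemployment rate = 133.94 / 1,531.92 = 8.74%.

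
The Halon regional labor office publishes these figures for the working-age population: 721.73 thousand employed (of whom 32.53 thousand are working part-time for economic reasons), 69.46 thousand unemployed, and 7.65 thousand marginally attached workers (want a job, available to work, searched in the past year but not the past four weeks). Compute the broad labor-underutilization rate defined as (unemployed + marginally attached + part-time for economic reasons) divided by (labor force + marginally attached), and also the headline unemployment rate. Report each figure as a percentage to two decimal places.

Labor force = 721.73 + 69.46 = 791.19 thousand.
Numerator = 69.46 + 7.65 + 32.53 = 109.64 thousand.
Denominator = 791.19 + 7.65 = 798.84 thousand.
Broad rate = 109.64 / 798.84 = 13.72%.
Headline unemployment rate = 69.46 / 791.19 = 8.78%.

Broad underutilization rate ≈ 13.72%; headline unemployment rate ≈ 8.78%.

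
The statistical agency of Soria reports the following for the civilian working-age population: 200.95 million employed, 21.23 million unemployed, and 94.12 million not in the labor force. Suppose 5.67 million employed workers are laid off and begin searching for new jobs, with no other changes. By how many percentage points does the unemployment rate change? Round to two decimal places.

Initially, labor force = 200.95 + 21.23 = 222.18 million, so u = 21.23/222.18 = 9.56%.
After the change, employed falls and unemployed rises by 5.67; labor force unchanged → E = 195.28, U = 26.90, labor force = 222.18 million.
New unemployment rate = 26.90 / 222.18 = 12.11%.
Change = 12.11% − 9.56% = +2.55 percentage points.

The unemployment rate changes by +2.55 percentage points.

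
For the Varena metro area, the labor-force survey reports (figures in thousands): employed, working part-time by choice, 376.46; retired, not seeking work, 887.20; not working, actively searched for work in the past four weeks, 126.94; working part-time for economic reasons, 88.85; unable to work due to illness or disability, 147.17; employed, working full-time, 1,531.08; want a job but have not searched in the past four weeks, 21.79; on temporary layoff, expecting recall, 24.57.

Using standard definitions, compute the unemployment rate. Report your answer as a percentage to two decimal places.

Employed = 376.46 + 88.85 + 1,531.08 = 1,996.39 thousand (anyone who worked, including part-time for economic reasons, counts as employed).
Unemployed = 126.94 + 24.57 = 151.51 thousand (jobless and actively searching, or on temporary layoff).
Labor force = 1,996.39 + 151.51 = 2,147.90 thousand.
Unemployment rate = 151.51 / 2,147.90 = 7.05%.

Unemployment rate ≈ 7.05%.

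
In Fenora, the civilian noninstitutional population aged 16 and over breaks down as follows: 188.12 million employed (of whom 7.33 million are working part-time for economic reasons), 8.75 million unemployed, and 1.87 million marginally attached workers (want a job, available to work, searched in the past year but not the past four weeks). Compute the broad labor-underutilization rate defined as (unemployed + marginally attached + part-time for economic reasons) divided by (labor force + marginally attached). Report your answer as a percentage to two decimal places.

Labor force = 188.12 + 8.75 = 196.87 million.
Numerator = 8.75 + 1.87 + 7.33 = 17.95 million.
Denominator = 196.87 + 1.87 = 198.74 million.
Broad rate = 17.95 / 198.74 = 9.03%.

Broad underutilization rate ≈ 9.03%.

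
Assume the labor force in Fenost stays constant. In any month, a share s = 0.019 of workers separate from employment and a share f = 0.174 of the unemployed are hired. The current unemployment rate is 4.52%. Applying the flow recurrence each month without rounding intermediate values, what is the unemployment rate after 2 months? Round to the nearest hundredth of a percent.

Unemployment rate after two months ≈ 6.38%.

With a fixed labor force, u_{t+1} = u_t + s·(1−u_t) − f·u_t = u_t·(1−s−f) + s.
Here 1−s−f = 0.807 and s = 0.019.
u_1 = 0.045200 × 0.807 + 0.019 = 0.055476.
u_2 = 0.055476 × 0.807 + 0.019 = 0.063769.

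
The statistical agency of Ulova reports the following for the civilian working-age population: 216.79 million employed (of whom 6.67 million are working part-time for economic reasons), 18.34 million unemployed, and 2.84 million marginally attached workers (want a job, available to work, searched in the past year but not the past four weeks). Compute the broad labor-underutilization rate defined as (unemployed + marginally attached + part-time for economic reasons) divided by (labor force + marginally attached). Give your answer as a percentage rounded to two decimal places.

Labor force = 216.79 + 18.34 = 235.13 million.
Numerator = 18.34 + 2.84 + 6.67 = 27.85 million.
Denominator = 235.13 + 2.84 = 237.97 million.
Broad rate = 27.85 / 237.97 = 11.70%.

Broad underutilization rate ≈ 11.70%.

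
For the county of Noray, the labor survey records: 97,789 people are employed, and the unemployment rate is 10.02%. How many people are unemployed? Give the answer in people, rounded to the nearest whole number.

Let U be the number unemployed. The labor force is E + U, and U/(E+U) = 0.1002.
So U = 0.1002 × 97,789 / (1 − 0.1002) = 9798.46 / 0.8998 ≈ 10,890.

About 10,890 are unemployed.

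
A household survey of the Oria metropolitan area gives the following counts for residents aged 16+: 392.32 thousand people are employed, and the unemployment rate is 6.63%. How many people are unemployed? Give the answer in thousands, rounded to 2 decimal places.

About 27.86 thousand are unemployed.

Let U be the number unemployed. The labor force is E + U, and U/(E+U) = 0.0663.
So U = 0.0663 × 392.32 / (1 − 0.0663) = 26.0108 / 0.9337 ≈ 27.86 thousand.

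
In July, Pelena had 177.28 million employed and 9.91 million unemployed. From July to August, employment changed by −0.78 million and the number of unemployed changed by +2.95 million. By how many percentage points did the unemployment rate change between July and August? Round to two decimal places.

The unemployment rate changed by +1.50 percentage points.

July: labor force = 177.28 + 9.91 = 187.19; u = 9.91/187.19 = 5.29%.
August: labor force = 176.50 + 12.86 = 189.36; u = 12.86/189.36 = 6.79%.
Change = 6.79% − 5.29% = +1.50 pp.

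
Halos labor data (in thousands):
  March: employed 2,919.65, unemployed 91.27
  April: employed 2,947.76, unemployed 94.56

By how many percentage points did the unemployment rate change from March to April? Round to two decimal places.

The unemployment rate changed by +0.08 percentage points.

March: labor force = 2,919.65 + 91.27 = 3,010.92; u = 91.27/3,010.92 = 3.03%.
April: labor force = 2,947.76 + 94.56 = 3,042.32; u = 94.56/3,042.32 = 3.11%.
Change = 3.11% − 3.03% = +0.08 pp.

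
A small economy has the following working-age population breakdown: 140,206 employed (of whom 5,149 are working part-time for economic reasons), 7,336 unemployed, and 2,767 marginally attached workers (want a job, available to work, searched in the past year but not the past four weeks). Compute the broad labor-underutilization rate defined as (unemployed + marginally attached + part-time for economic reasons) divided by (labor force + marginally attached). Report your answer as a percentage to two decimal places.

Broad underutilization rate ≈ 10.15%.

Labor force = 140,206 + 7,336 = 147,542.
Numerator = 7,336 + 2,767 + 5,149 = 15,252.
Denominator = 147,542 + 2,767 = 150,309.
Broad rate = 15,252 / 150,309 = 10.15%.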